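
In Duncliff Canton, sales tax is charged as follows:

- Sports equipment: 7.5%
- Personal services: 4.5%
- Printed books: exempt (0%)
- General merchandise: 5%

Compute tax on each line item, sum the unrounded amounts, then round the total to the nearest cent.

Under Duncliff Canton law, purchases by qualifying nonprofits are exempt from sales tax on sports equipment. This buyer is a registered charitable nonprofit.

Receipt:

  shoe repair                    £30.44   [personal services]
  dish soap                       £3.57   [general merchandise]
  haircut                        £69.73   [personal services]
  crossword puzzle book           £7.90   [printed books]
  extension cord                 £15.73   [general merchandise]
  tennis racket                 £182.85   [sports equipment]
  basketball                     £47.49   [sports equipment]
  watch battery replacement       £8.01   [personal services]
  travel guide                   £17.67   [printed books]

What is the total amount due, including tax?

Shoe repair £30.44: personal services → 4.5% → £1.3698
Dish soap £3.57: general merchandise → 5% → £0.1785
Haircut £69.73: personal services → 4.5% → £3.13785
Crossword puzzle book £7.90: printed books → 0% → £0.00
Extension cord £15.73: general merchandise → 5% → £0.7865
Tennis racket £182.85: sports equipment, buyer-exempt → 0% → £0.00
Basketball £47.49: sports equipment, buyer-exempt → 0% → £0.00
Watch battery replacement £8.01: personal services → 4.5% → £0.36045
Travel guide £17.67: printed books → 0% → £0.00
Subtotal = £383.39; unrounded tax = £5.8331 → £5.83; total due = £389.22

£389.22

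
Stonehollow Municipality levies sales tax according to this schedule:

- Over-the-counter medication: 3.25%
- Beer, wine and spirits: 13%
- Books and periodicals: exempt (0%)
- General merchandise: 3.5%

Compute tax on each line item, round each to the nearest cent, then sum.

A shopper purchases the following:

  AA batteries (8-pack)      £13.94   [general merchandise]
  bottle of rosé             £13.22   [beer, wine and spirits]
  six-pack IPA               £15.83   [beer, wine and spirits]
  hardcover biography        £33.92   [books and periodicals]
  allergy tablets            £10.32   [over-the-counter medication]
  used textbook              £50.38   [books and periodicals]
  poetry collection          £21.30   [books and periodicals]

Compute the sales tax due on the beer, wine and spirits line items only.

£3.78

Bottle of rosé £13.22: beer, wine and spirits → 13% → £1.72
Six-pack IPA £15.83: beer, wine and spirits → 13% → £2.06
Tax on beer, wine and spirits = £1.72 + £2.06 = £3.78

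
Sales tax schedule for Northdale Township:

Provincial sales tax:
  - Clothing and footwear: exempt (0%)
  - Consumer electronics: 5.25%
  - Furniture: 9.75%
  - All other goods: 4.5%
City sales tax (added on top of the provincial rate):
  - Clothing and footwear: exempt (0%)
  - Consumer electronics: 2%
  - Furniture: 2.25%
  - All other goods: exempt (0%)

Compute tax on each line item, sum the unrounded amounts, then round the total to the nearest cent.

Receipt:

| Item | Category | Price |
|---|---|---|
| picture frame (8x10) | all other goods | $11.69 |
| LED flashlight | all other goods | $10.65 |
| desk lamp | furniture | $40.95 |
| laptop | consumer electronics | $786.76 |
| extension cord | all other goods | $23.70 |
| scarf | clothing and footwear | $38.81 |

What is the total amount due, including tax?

Picture frame (8x10) $11.69: all other goods → 4.5% + 0% city = 4.5% → $0.52605
LED flashlight $10.65: all other goods → 4.5% + 0% city = 4.5% → $0.47925
Desk lamp $40.95: furniture → 9.75% + 2.25% city = 12% → $4.914
Laptop $786.76: consumer electronics → 5.25% + 2% city = 7.25% → $57.0401
Extension cord $23.70: all other goods → 4.5% + 0% city = 4.5% → $1.0665
Scarf $38.81: clothing and footwear → 0% + 0% city = 0% → $0.00
Subtotal = $912.56; unrounded tax = $64.0259 → $64.03; total due = $976.59

$976.59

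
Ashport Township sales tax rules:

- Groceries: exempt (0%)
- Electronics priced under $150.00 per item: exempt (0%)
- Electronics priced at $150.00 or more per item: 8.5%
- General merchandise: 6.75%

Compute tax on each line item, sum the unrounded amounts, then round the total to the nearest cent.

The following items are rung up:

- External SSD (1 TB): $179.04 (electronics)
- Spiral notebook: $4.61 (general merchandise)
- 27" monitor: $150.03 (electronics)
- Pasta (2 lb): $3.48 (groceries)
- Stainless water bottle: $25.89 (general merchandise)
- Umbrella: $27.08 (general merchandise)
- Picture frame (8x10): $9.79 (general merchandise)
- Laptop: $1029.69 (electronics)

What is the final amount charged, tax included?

External SSD (1 TB) $179.04: electronics, $150.00 or more → 8.5% → $15.2184
Spiral notebook $4.61: general merchandise → 6.75% → $0.311175
27" monitor $150.03: electronics, $150.00 or more → 8.5% → $12.75255
Pasta (2 lb) $3.48: groceries → 0% → $0.00
Stainless water bottle $25.89: general merchandise → 6.75% → $1.747575
Umbrella $27.08: general merchandise → 6.75% → $1.8279
Picture frame (8x10) $9.79: general merchandise → 6.75% → $0.660825
Laptop $1029.69: electronics, $150.00 or more → 8.5% → $87.52365
Subtotal = $1429.61; unrounded tax = $120.042075 → $120.04; total due = $1549.65

$1549.65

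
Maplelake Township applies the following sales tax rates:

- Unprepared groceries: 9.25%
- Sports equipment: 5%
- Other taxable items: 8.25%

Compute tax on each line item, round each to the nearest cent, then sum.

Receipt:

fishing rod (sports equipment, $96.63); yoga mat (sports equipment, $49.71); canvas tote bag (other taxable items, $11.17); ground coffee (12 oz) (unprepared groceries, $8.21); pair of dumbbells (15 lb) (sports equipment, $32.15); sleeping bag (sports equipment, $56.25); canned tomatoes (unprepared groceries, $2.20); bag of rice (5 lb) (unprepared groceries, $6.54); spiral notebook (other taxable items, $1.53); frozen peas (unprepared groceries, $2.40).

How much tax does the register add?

$14.57

Fishing rod $96.63: sports equipment → 5% → $4.83
Yoga mat $49.71: sports equipment → 5% → $2.49
Canvas tote bag $11.17: other taxable items → 8.25% → $0.92
Ground coffee (12 oz) $8.21: unprepared groceries → 9.25% → $0.76
Pair of dumbbells (15 lb) $32.15: sports equipment → 5% → $1.61
Sleeping bag $56.25: sports equipment → 5% → $2.81
Canned tomatoes $2.20: unprepared groceries → 9.25% → $0.20
Bag of rice (5 lb) $6.54: unprepared groceries → 9.25% → $0.60
Spiral notebook $1.53: other taxable items → 8.25% → $0.13
Frozen peas $2.40: unprepared groceries → 9.25% → $0.22
Total tax = $4.83 + $2.49 + $0.92 + $0.76 + $1.61 + $2.81 + $0.20 + $0.60 + $0.13 + $0.22 = $14.57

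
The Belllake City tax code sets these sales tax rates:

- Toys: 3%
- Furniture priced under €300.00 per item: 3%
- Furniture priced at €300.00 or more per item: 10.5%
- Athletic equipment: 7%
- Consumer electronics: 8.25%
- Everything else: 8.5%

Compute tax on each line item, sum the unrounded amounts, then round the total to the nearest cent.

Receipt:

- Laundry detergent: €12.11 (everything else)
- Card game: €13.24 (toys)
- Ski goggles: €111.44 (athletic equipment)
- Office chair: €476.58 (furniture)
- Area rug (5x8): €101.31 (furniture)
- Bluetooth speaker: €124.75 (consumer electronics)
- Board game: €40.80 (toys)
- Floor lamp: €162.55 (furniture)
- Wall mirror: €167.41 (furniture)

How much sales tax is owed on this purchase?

€83.72

Laundry detergent €12.11: everything else → 8.5% → €1.02935
Card game €13.24: toys → 3% → €0.3972
Ski goggles €111.44: athletic equipment → 7% → €7.8008
Office chair €476.58: furniture, €300.00 or more → 10.5% → €50.0409
Area rug (5x8) €101.31: furniture, under €300.00 → 3% → €3.0393
Bluetooth speaker €124.75: consumer electronics → 8.25% → €10.291875
Board game €40.80: toys → 3% → €1.224
Floor lamp €162.55: furniture, under €300.00 → 3% → €4.8765
Wall mirror €167.41: furniture, under €300.00 → 3% → €5.0223
Unrounded tax sum = €83.722225 → €83.72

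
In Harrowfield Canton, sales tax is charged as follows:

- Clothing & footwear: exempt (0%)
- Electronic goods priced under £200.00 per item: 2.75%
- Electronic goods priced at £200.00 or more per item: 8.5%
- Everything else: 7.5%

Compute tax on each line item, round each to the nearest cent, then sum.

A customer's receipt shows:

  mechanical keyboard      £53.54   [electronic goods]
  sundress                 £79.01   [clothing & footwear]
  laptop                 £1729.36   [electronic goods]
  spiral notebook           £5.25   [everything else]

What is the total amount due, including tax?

£2016.02

Mechanical keyboard £53.54: electronic goods, under £200.00 → 2.75% → £1.47
Sundress £79.01: clothing & footwear → 0% → £0.00
Laptop £1729.36: electronic goods, £200.00 or more → 8.5% → £147.00
Spiral notebook £5.25: everything else → 7.5% → £0.39
Subtotal = £1867.16; tax = £148.86; total due = £2016.02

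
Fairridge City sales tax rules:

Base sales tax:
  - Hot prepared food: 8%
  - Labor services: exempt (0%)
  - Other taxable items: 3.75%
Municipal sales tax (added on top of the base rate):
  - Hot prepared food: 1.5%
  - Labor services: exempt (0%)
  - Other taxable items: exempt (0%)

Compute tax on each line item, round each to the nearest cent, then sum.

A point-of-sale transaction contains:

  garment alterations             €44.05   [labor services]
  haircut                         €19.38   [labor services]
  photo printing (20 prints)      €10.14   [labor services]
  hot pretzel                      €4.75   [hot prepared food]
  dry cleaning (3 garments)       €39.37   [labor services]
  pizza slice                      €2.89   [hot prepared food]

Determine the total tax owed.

€0.72

Garment alterations €44.05: labor services → 0% + 0% municipal = 0% → €0.00
Haircut €19.38: labor services → 0% + 0% municipal = 0% → €0.00
Photo printing (20 prints) €10.14: labor services → 0% + 0% municipal = 0% → €0.00
Hot pretzel €4.75: hot prepared food → 8% + 1.5% municipal = 9.5% → €0.45
Dry cleaning (3 garments) €39.37: labor services → 0% + 0% municipal = 0% → €0.00
Pizza slice €2.89: hot prepared food → 8% + 1.5% municipal = 9.5% → €0.27
Total tax = €0.45 + €0.27 = €0.72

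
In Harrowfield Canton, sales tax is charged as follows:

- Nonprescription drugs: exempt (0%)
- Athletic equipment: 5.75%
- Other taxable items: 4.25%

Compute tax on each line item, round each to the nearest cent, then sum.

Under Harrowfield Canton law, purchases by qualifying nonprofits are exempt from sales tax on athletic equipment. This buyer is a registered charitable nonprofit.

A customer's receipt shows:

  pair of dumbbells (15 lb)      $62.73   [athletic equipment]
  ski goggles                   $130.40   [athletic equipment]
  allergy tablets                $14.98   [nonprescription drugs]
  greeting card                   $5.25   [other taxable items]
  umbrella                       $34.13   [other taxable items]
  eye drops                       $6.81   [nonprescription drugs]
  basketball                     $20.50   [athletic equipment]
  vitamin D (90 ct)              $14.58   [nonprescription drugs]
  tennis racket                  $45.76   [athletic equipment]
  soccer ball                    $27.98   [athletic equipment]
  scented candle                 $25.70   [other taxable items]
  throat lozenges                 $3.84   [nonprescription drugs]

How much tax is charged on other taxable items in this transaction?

$2.76

Greeting card $5.25: other taxable items → 4.25% → $0.22
Umbrella $34.13: other taxable items → 4.25% → $1.45
Scented candle $25.70: other taxable items → 4.25% → $1.09
Tax on other taxable items = $0.22 + $1.45 + $1.09 = $2.76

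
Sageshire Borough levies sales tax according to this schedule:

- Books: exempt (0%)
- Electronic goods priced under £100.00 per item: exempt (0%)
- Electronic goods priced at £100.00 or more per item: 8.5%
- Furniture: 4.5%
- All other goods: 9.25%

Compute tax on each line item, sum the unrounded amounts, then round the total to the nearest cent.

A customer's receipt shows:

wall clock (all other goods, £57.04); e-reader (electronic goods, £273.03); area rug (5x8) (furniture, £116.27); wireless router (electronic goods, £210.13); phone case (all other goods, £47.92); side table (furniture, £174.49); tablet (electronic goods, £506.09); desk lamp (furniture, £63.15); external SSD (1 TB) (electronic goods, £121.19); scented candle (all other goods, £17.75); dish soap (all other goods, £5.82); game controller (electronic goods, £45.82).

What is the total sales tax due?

£122.20

Wall clock £57.04: all other goods → 9.25% → £5.2762
E-reader £273.03: electronic goods, £100.00 or more → 8.5% → £23.20755
Area rug (5x8) £116.27: furniture → 4.5% → £5.23215
Wireless router £210.13: electronic goods, £100.00 or more → 8.5% → £17.86105
Phone case £47.92: all other goods → 9.25% → £4.4326
Side table £174.49: furniture → 4.5% → £7.85205
Tablet £506.09: electronic goods, £100.00 or more → 8.5% → £43.01765
Desk lamp £63.15: furniture → 4.5% → £2.84175
External SSD (1 TB) £121.19: electronic goods, £100.00 or more → 8.5% → £10.30115
Scented candle £17.75: all other goods → 9.25% → £1.641875
Dish soap £5.82: all other goods → 9.25% → £0.53835
Game controller £45.82: electronic goods, under £100.00 → 0% → £0.00
Unrounded tax sum = £122.202375 → £122.20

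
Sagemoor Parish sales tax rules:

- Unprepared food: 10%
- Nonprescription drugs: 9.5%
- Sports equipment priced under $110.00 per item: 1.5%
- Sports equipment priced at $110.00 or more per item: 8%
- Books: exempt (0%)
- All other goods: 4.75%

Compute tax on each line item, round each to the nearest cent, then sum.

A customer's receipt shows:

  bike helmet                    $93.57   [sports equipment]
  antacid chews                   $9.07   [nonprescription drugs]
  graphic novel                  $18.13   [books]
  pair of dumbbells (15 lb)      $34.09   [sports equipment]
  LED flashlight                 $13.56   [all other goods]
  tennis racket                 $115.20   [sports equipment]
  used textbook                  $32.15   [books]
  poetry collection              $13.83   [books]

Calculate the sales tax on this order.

$12.63

Bike helmet $93.57: sports equipment, under $110.00 → 1.5% → $1.40
Antacid chews $9.07: nonprescription drugs → 9.5% → $0.86
Graphic novel $18.13: books → 0% → $0.00
Pair of dumbbells (15 lb) $34.09: sports equipment, under $110.00 → 1.5% → $0.51
LED flashlight $13.56: all other goods → 4.75% → $0.64
Tennis racket $115.20: sports equipment, $110.00 or more → 8% → $9.22
Used textbook $32.15: books → 0% → $0.00
Poetry collection $13.83: books → 0% → $0.00
Total tax = $1.40 + $0.86 + $0.51 + $0.64 + $9.22 = $12.63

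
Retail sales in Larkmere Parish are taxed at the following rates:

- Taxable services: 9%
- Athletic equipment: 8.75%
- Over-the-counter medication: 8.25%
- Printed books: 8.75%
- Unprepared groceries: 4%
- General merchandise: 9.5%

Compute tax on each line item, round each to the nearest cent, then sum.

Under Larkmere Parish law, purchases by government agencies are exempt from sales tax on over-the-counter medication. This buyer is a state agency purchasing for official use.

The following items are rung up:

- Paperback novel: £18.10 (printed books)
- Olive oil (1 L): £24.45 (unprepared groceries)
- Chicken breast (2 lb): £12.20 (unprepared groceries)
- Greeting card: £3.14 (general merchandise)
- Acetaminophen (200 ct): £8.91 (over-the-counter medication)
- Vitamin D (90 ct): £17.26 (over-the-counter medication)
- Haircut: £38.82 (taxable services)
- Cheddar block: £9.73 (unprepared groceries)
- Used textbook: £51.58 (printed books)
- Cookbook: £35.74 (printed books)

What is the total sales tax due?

Paperback novel £18.10: printed books → 8.75% → £1.58
Olive oil (1 L) £24.45: unprepared groceries → 4% → £0.98
Chicken breast (2 lb) £12.20: unprepared groceries → 4% → £0.49
Greeting card £3.14: general merchandise → 9.5% → £0.30
Acetaminophen (200 ct) £8.91: over-the-counter medication, buyer-exempt → 0% → £0.00
Vitamin D (90 ct) £17.26: over-the-counter medication, buyer-exempt → 0% → £0.00
Haircut £38.82: taxable services → 9% → £3.49
Cheddar block £9.73: unprepared groceries → 4% → £0.39
Used textbook £51.58: printed books → 8.75% → £4.51
Cookbook £35.74: printed books → 8.75% → £3.13
Total tax = £1.58 + £0.98 + £0.49 + £0.30 + £3.49 + £0.39 + £4.51 + £3.13 = £14.87

£14.87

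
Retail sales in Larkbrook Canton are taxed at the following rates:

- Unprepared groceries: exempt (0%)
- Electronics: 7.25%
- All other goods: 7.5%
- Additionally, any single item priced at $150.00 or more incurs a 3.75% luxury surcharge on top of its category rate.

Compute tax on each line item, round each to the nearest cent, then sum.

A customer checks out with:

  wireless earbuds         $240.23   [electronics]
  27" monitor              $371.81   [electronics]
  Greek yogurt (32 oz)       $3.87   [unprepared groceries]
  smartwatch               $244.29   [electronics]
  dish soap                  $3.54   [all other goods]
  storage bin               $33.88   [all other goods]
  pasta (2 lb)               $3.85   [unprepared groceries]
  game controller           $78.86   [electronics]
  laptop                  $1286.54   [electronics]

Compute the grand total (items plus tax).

$2511.12

Wireless earbuds $240.23: electronics → 7.25% + 3.75% surcharge = 11% → $26.43
27" monitor $371.81: electronics → 7.25% + 3.75% surcharge = 11% → $40.90
Greek yogurt (32 oz) $3.87: unprepared groceries → 0% → $0.00
Smartwatch $244.29: electronics → 7.25% + 3.75% surcharge = 11% → $26.87
Dish soap $3.54: all other goods → 7.5% → $0.27
Storage bin $33.88: all other goods → 7.5% → $2.54
Pasta (2 lb) $3.85: unprepared groceries → 0% → $0.00
Game controller $78.86: electronics → 7.25% → $5.72
Laptop $1286.54: electronics → 7.25% + 3.75% surcharge = 11% → $141.52
Subtotal = $2266.87; tax = $244.25; total due = $2511.12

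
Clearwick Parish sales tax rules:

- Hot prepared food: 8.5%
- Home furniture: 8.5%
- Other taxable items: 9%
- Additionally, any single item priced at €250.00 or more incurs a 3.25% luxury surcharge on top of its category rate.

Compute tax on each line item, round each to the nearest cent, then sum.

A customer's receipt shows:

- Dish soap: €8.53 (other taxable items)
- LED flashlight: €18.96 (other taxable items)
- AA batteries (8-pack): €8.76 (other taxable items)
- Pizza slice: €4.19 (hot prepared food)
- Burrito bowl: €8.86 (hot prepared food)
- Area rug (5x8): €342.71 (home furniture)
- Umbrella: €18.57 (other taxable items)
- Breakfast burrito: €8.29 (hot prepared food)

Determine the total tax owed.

Dish soap €8.53: other taxable items → 9% → €0.77
LED flashlight €18.96: other taxable items → 9% → €1.71
AA batteries (8-pack) €8.76: other taxable items → 9% → €0.79
Pizza slice €4.19: hot prepared food → 8.5% → €0.36
Burrito bowl €8.86: hot prepared food → 8.5% → €0.75
Area rug (5x8) €342.71: home furniture → 8.5% + 3.25% surcharge = 11.75% → €40.27
Umbrella €18.57: other taxable items → 9% → €1.67
Breakfast burrito €8.29: hot prepared food → 8.5% → €0.70
Total tax = €0.77 + €1.71 + €0.79 + €0.36 + €0.75 + €40.27 + €1.67 + €0.70 = €47.02

€47.02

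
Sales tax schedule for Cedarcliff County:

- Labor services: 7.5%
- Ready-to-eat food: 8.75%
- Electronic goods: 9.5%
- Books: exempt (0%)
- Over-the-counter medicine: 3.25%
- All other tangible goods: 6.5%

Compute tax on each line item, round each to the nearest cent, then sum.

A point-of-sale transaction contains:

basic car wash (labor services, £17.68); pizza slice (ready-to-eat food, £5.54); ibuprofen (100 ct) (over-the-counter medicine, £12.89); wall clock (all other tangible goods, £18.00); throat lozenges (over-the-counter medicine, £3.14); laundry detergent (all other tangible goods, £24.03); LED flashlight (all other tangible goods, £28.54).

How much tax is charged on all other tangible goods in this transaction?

Wall clock £18.00: all other tangible goods → 6.5% → £1.17
Laundry detergent £24.03: all other tangible goods → 6.5% → £1.56
LED flashlight £28.54: all other tangible goods → 6.5% → £1.86
Tax on all other tangible goods = £1.17 + £1.56 + £1.86 = £4.59

£4.59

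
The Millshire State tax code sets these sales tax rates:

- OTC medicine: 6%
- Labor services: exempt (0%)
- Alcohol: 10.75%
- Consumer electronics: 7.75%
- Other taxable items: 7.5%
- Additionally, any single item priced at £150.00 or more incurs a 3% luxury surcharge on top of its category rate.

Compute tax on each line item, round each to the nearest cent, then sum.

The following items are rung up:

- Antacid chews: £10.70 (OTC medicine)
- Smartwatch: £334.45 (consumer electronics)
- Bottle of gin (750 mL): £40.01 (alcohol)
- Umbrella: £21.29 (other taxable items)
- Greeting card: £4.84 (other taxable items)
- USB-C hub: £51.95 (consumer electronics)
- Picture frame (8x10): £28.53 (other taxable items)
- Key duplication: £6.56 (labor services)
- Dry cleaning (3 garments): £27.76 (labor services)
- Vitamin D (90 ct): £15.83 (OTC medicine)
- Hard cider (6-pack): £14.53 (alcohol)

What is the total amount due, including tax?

£607.98

Antacid chews £10.70: OTC medicine → 6% → £0.64
Smartwatch £334.45: consumer electronics → 7.75% + 3% surcharge = 10.75% → £35.95
Bottle of gin (750 mL) £40.01: alcohol → 10.75% → £4.30
Umbrella £21.29: other taxable items → 7.5% → £1.60
Greeting card £4.84: other taxable items → 7.5% → £0.36
USB-C hub £51.95: consumer electronics → 7.75% → £4.03
Picture frame (8x10) £28.53: other taxable items → 7.5% → £2.14
Key duplication £6.56: labor services → 0% → £0.00
Dry cleaning (3 garments) £27.76: labor services → 0% → £0.00
Vitamin D (90 ct) £15.83: OTC medicine → 6% → £0.95
Hard cider (6-pack) £14.53: alcohol → 10.75% → £1.56
Subtotal = £556.45; tax = £51.53; total due = £607.98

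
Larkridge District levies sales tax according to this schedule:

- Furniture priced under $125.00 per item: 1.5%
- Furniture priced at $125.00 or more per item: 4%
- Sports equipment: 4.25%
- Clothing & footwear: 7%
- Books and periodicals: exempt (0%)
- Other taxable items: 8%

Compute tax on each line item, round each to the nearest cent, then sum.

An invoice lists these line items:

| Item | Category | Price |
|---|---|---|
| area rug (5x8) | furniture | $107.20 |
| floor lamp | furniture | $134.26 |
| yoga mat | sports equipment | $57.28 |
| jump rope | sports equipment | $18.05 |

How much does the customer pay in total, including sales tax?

Area rug (5x8) $107.20: furniture, under $125.00 → 1.5% → $1.61
Floor lamp $134.26: furniture, $125.00 or more → 4% → $5.37
Yoga mat $57.28: sports equipment → 4.25% → $2.43
Jump rope $18.05: sports equipment → 4.25% → $0.77
Subtotal = $316.79; tax = $10.18; total due = $326.97

$326.97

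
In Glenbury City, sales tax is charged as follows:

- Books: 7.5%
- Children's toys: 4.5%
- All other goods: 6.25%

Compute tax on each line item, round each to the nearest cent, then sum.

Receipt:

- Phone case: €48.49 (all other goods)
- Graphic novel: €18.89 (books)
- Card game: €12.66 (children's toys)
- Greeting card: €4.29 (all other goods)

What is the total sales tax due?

Phone case €48.49: all other goods → 6.25% → €3.03
Graphic novel €18.89: books → 7.5% → €1.42
Card game €12.66: children's toys → 4.5% → €0.57
Greeting card €4.29: all other goods → 6.25% → €0.27
Total tax = €3.03 + €1.42 + €0.57 + €0.27 = €5.29

€5.29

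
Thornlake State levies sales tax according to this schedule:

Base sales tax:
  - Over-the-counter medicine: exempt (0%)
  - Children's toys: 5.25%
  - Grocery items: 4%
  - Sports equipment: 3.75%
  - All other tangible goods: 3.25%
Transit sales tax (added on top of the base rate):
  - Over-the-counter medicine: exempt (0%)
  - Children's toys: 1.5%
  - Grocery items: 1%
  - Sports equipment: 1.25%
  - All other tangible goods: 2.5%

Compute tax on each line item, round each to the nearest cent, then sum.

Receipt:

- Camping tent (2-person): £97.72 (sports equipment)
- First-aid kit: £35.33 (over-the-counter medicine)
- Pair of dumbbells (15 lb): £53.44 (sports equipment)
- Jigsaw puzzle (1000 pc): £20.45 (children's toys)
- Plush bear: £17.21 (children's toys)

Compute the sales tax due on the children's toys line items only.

£2.54

Jigsaw puzzle (1000 pc) £20.45: children's toys → 5.25% + 1.5% transit = 6.75% → £1.38
Plush bear £17.21: children's toys → 5.25% + 1.5% transit = 6.75% → £1.16
Tax on children's toys = £1.38 + £1.16 = £2.54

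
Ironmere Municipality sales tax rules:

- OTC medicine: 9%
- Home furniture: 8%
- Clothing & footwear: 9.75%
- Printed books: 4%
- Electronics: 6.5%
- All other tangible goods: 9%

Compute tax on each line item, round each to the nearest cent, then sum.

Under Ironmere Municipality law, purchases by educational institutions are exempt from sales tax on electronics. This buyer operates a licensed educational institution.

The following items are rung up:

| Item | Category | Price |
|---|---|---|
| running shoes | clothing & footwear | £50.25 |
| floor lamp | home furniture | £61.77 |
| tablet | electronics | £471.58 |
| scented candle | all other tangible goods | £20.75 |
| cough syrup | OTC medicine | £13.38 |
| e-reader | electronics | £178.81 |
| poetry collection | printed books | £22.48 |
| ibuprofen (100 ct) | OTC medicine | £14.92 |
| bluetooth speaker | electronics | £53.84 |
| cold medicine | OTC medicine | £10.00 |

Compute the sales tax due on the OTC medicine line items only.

Cough syrup £13.38: OTC medicine → 9% → £1.20
Ibuprofen (100 ct) £14.92: OTC medicine → 9% → £1.34
Cold medicine £10.00: OTC medicine → 9% → £0.90
Tax on OTC medicine = £1.20 + £1.34 + £0.90 = £3.44

£3.44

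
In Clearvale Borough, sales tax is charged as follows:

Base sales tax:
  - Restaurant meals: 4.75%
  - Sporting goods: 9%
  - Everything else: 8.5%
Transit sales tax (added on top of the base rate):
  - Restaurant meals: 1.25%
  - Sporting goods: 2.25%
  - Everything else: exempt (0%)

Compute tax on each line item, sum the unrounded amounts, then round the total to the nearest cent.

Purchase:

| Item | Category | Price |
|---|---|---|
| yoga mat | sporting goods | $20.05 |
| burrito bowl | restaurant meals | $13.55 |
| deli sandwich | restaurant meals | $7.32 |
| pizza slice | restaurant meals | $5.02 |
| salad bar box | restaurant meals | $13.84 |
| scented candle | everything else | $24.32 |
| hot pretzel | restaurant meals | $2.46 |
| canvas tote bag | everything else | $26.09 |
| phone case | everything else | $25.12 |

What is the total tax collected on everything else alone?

Scented candle $24.32: everything else → 8.5% + 0% transit = 8.5% → $2.0672
Canvas tote bag $26.09: everything else → 8.5% + 0% transit = 8.5% → $2.21765
Phone case $25.12: everything else → 8.5% + 0% transit = 8.5% → $2.1352
Tax on everything else: unrounded sum = $6.42005 → $6.42

$6.42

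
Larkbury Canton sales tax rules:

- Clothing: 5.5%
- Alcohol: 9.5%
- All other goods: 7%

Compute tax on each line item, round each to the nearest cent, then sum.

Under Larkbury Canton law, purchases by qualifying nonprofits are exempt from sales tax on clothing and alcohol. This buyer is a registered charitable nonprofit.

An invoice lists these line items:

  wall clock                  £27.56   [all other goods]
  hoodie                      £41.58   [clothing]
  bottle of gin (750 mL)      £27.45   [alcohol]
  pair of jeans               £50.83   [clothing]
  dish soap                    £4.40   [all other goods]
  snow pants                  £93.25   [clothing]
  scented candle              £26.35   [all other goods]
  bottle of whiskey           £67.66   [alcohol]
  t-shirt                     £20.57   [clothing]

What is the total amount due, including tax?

£363.73

Wall clock £27.56: all other goods → 7% → £1.93
Hoodie £41.58: clothing, buyer-exempt → 0% → £0.00
Bottle of gin (750 mL) £27.45: alcohol, buyer-exempt → 0% → £0.00
Pair of jeans £50.83: clothing, buyer-exempt → 0% → £0.00
Dish soap £4.40: all other goods → 7% → £0.31
Snow pants £93.25: clothing, buyer-exempt → 0% → £0.00
Scented candle £26.35: all other goods → 7% → £1.84
Bottle of whiskey £67.66: alcohol, buyer-exempt → 0% → £0.00
T-shirt £20.57: clothing, buyer-exempt → 0% → £0.00
Subtotal = £359.65; tax = £4.08; total due = £363.73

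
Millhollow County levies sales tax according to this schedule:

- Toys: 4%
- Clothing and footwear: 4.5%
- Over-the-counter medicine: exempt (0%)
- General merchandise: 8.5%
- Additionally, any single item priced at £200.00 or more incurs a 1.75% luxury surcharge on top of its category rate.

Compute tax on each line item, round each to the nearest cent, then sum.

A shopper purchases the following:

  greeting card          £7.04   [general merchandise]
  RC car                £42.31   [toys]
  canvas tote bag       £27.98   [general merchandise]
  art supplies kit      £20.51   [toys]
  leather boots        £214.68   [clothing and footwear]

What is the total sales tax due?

Greeting card £7.04: general merchandise → 8.5% → £0.60
RC car £42.31: toys → 4% → £1.69
Canvas tote bag £27.98: general merchandise → 8.5% → £2.38
Art supplies kit £20.51: toys → 4% → £0.82
Leather boots £214.68: clothing and footwear → 4.5% + 1.75% surcharge = 6.25% → £13.42
Total tax = £0.60 + £1.69 + £2.38 + £0.82 + £13.42 = £18.91

£18.91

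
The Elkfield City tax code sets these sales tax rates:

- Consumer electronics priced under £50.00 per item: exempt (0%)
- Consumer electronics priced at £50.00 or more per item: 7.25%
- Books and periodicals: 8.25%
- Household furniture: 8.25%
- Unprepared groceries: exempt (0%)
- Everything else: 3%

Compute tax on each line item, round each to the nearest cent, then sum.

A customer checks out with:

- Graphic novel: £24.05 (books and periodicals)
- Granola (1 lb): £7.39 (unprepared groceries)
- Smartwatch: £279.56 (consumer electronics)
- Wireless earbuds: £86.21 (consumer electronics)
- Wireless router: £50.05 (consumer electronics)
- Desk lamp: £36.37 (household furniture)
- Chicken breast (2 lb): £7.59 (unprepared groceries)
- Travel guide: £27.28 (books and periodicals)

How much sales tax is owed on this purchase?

Graphic novel £24.05: books and periodicals → 8.25% → £1.98
Granola (1 lb) £7.39: unprepared groceries → 0% → £0.00
Smartwatch £279.56: consumer electronics, £50.00 or more → 7.25% → £20.27
Wireless earbuds £86.21: consumer electronics, £50.00 or more → 7.25% → £6.25
Wireless router £50.05: consumer electronics, £50.00 or more → 7.25% → £3.63
Desk lamp £36.37: household furniture → 8.25% → £3.00
Chicken breast (2 lb) £7.59: unprepared groceries → 0% → £0.00
Travel guide £27.28: books and periodicals → 8.25% → £2.25
Total tax = £1.98 + £20.27 + £6.25 + £3.63 + £3.00 + £2.25 = £37.38

£37.38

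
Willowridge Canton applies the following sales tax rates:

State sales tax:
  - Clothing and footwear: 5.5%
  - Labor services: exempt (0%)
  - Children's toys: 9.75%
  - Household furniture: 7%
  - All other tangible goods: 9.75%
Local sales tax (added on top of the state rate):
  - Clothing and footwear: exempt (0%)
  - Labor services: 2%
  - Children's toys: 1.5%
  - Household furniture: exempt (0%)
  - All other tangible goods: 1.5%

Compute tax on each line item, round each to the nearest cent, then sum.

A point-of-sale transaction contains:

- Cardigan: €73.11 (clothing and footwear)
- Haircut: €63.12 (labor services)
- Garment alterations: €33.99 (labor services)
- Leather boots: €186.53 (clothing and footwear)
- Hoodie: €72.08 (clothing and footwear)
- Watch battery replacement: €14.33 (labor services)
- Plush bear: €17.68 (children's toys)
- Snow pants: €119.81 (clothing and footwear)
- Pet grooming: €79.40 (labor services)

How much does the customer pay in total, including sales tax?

€690.69

Cardigan €73.11: clothing and footwear → 5.5% + 0% local = 5.5% → €4.02
Haircut €63.12: labor services → 0% + 2% local = 2% → €1.26
Garment alterations €33.99: labor services → 0% + 2% local = 2% → €0.68
Leather boots €186.53: clothing and footwear → 5.5% + 0% local = 5.5% → €10.26
Hoodie €72.08: clothing and footwear → 5.5% + 0% local = 5.5% → €3.96
Watch battery replacement €14.33: labor services → 0% + 2% local = 2% → €0.29
Plush bear €17.68: children's toys → 9.75% + 1.5% local = 11.25% → €1.99
Snow pants €119.81: clothing and footwear → 5.5% + 0% local = 5.5% → €6.59
Pet grooming €79.40: labor services → 0% + 2% local = 2% → €1.59
Subtotal = €660.05; tax = €30.64; total due = €690.69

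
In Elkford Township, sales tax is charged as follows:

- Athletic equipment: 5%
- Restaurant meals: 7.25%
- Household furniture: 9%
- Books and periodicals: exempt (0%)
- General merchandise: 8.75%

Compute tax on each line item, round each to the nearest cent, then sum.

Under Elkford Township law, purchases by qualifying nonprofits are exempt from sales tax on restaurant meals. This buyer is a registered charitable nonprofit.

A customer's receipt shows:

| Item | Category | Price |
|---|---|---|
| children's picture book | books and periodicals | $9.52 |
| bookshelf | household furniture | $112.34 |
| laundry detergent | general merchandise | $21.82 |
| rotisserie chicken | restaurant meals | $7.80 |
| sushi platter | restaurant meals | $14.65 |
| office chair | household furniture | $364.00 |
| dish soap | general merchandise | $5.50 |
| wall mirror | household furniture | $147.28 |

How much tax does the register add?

Children's picture book $9.52: books and periodicals → 0% → $0.00
Bookshelf $112.34: household furniture → 9% → $10.11
Laundry detergent $21.82: general merchandise → 8.75% → $1.91
Rotisserie chicken $7.80: restaurant meals, buyer-exempt → 0% → $0.00
Sushi platter $14.65: restaurant meals, buyer-exempt → 0% → $0.00
Office chair $364.00: household furniture → 9% → $32.76
Dish soap $5.50: general merchandise → 8.75% → $0.48
Wall mirror $147.28: household furniture → 9% → $13.26
Total tax = $10.11 + $1.91 + $32.76 + $0.48 + $13.26 = $58.52

$58.52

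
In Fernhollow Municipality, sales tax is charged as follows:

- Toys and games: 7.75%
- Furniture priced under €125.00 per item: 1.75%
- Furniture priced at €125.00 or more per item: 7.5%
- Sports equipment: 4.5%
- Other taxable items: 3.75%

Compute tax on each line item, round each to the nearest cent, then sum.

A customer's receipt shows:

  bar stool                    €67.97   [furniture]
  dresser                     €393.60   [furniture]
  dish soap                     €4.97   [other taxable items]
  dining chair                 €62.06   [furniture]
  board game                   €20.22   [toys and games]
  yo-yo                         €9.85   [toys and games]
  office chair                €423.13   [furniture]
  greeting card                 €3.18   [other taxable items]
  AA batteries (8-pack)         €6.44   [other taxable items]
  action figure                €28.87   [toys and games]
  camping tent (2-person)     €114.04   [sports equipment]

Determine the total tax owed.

€73.78

Bar stool €67.97: furniture, under €125.00 → 1.75% → €1.19
Dresser €393.60: furniture, €125.00 or more → 7.5% → €29.52
Dish soap €4.97: other taxable items → 3.75% → €0.19
Dining chair €62.06: furniture, under €125.00 → 1.75% → €1.09
Board game €20.22: toys and games → 7.75% → €1.57
Yo-yo €9.85: toys and games → 7.75% → €0.76
Office chair €423.13: furniture, €125.00 or more → 7.5% → €31.73
Greeting card €3.18: other taxable items → 3.75% → €0.12
AA batteries (8-pack) €6.44: other taxable items → 3.75% → €0.24
Action figure €28.87: toys and games → 7.75% → €2.24
Camping tent (2-person) €114.04: sports equipment → 4.5% → €5.13
Total tax = €1.19 + €29.52 + €0.19 + €1.09 + €1.57 + €0.76 + €31.73 + €0.12 + €0.24 + €2.24 + €5.13 = €73.78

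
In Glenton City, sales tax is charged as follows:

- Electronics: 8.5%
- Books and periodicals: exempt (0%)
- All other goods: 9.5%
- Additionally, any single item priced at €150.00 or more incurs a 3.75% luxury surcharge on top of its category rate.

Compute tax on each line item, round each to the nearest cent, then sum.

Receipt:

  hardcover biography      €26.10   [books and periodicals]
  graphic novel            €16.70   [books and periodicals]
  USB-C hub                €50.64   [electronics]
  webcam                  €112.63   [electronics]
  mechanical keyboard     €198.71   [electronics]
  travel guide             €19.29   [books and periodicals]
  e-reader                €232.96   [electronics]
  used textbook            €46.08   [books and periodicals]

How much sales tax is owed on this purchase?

Hardcover biography €26.10: books and periodicals → 0% → €0.00
Graphic novel €16.70: books and periodicals → 0% → €0.00
USB-C hub €50.64: electronics → 8.5% → €4.30
Webcam €112.63: electronics → 8.5% → €9.57
Mechanical keyboard €198.71: electronics → 8.5% + 3.75% surcharge = 12.25% → €24.34
Travel guide €19.29: books and periodicals → 0% → €0.00
E-reader €232.96: electronics → 8.5% + 3.75% surcharge = 12.25% → €28.54
Used textbook €46.08: books and periodicals → 0% → €0.00
Total tax = €4.30 + €9.57 + €24.34 + €28.54 = €66.75

€66.75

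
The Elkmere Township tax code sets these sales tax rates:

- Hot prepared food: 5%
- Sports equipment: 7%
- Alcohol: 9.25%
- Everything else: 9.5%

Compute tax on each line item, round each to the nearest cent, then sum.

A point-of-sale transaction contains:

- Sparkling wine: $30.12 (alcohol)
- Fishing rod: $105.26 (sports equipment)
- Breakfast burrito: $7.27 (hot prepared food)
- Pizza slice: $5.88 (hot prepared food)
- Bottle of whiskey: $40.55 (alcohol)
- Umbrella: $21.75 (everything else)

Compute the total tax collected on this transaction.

$16.63

Sparkling wine $30.12: alcohol → 9.25% → $2.79
Fishing rod $105.26: sports equipment → 7% → $7.37
Breakfast burrito $7.27: hot prepared food → 5% → $0.36
Pizza slice $5.88: hot prepared food → 5% → $0.29
Bottle of whiskey $40.55: alcohol → 9.25% → $3.75
Umbrella $21.75: everything else → 9.5% → $2.07
Total tax = $2.79 + $7.37 + $0.36 + $0.29 + $3.75 + $2.07 = $16.63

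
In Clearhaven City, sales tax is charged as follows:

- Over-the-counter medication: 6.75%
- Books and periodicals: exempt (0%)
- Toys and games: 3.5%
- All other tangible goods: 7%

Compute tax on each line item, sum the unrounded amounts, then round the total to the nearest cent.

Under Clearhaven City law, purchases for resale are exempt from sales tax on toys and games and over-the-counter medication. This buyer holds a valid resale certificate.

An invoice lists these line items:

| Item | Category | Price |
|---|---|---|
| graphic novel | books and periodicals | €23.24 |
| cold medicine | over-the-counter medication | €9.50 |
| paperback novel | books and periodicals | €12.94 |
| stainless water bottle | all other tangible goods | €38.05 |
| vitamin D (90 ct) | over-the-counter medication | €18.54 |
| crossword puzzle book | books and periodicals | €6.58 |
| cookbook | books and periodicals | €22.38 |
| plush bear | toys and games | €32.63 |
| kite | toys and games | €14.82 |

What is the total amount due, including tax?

€181.34

Graphic novel €23.24: books and periodicals → 0% → €0.00
Cold medicine €9.50: over-the-counter medication, buyer-exempt → 0% → €0.00
Paperback novel €12.94: books and periodicals → 0% → €0.00
Stainless water bottle €38.05: all other tangible goods → 7% → €2.6635
Vitamin D (90 ct) €18.54: over-the-counter medication, buyer-exempt → 0% → €0.00
Crossword puzzle book €6.58: books and periodicals → 0% → €0.00
Cookbook €22.38: books and periodicals → 0% → €0.00
Plush bear €32.63: toys and games, buyer-exempt → 0% → €0.00
Kite €14.82: toys and games, buyer-exempt → 0% → €0.00
Subtotal = €178.68; unrounded tax = €2.6635 → €2.66; total due = €181.34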